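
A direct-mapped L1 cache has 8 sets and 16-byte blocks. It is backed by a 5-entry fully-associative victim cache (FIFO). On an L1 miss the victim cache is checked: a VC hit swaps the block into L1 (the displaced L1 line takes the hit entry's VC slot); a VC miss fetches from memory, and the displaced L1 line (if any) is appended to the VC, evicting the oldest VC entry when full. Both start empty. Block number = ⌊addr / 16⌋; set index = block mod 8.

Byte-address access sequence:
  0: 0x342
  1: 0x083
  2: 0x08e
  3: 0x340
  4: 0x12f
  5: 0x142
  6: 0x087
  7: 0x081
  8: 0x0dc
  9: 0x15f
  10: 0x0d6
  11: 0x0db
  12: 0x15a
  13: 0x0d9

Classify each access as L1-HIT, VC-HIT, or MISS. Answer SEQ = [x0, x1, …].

  [0] addr=0x342 blk=52 s=4: MISS | VC []
  [1] addr=0x83 blk=8 s=0: MISS | VC []
  [2] addr=0x8e blk=8 s=0: L1-HIT | VC []
  [3] addr=0x340 blk=52 s=4: L1-HIT | VC []
  [4] addr=0x12f blk=18 s=2: MISS | VC []
  [5] addr=0x142 blk=20 s=4: MISS | VC [52]
  [6] addr=0x87 blk=8 s=0: L1-HIT | VC [52]
  [7] addr=0x81 blk=8 s=0: L1-HIT | VC [52]
  [8] addr=0xdc blk=13 s=5: MISS | VC [52]
  [9] addr=0x15f blk=21 s=5: MISS | VC [52, 13]
  [10] addr=0xd6 blk=13 s=5: VC-HIT | VC [52, 21]
  [11] addr=0xdb blk=13 s=5: L1-HIT | VC [52, 21]
  [12] addr=0x15a blk=21 s=5: VC-HIT | VC [52, 13]
  [13] addr=0xd9 blk=13 s=5: VC-HIT | VC [52, 21]

SEQ = [MISS, MISS, L1-HIT, L1-HIT, MISS, MISS, L1-HIT, L1-HIT, MISS, MISS, VC-HIT, L1-HIT, VC-HIT, VC-HIT]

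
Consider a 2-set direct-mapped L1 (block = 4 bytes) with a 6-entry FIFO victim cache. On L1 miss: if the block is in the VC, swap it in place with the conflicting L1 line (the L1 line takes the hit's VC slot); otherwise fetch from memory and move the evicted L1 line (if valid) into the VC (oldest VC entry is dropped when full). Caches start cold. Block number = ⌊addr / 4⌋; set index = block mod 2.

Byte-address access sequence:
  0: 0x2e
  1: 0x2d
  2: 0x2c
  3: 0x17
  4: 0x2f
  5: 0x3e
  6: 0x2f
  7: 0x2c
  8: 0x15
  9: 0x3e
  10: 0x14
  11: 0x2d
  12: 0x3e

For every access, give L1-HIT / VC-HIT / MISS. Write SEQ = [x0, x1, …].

SEQ = [MISS, L1-HIT, L1-HIT, MISS, VC-HIT, MISS, VC-HIT, L1-HIT, VC-HIT, VC-HIT, VC-HIT, VC-HIT, VC-HIT]

#0 0x2e→b11/s1 MISS; vc=[]
#1 0x2d→b11/s1 L1-HIT; vc=[]
#2 0x2c→b11/s1 L1-HIT; vc=[]
#3 0x17→b5/s1 MISS; vc=[11]
#4 0x2f→b11/s1 VC-HIT; vc=[5]
#5 0x3e→b15/s1 MISS; vc=[5,11]
#6 0x2f→b11/s1 VC-HIT; vc=[5,15]
#7 0x2c→b11/s1 L1-HIT; vc=[5,15]
#8 0x15→b5/s1 VC-HIT; vc=[11,15]
#9 0x3e→b15/s1 VC-HIT; vc=[11,5]
#10 0x14→b5/s1 VC-HIT; vc=[11,15]
#11 0x2d→b11/s1 VC-HIT; vc=[5,15]
#12 0x3e→b15/s1 VC-HIT; vc=[5,11]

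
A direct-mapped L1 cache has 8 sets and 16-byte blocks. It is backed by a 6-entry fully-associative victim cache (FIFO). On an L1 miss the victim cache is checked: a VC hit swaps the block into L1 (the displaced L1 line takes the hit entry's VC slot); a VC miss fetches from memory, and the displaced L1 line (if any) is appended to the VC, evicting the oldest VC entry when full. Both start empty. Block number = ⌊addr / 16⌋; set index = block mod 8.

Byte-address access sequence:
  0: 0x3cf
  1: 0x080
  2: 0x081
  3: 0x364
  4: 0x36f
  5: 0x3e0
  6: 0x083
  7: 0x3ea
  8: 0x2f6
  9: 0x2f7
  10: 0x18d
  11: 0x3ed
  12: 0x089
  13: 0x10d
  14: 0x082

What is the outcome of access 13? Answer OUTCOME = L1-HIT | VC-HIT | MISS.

OUTCOME = MISS

  [0] addr=0x3cf blk=60 s=4: MISS | VC []
  [1] addr=0x80 blk=8 s=0: MISS | VC []
  [2] addr=0x81 blk=8 s=0: L1-HIT | VC []
  [3] addr=0x364 blk=54 s=6: MISS | VC []
  [4] addr=0x36f blk=54 s=6: L1-HIT | VC []
  [5] addr=0x3e0 blk=62 s=6: MISS | VC [54]
  [6] addr=0x83 blk=8 s=0: L1-HIT | VC [54]
  [7] addr=0x3ea blk=62 s=6: L1-HIT | VC [54]
  [8] addr=0x2f6 blk=47 s=7: MISS | VC [54]
  [9] addr=0x2f7 blk=47 s=7: L1-HIT | VC [54]
  [10] addr=0x18d blk=24 s=0: MISS | VC [54, 8]
  [11] addr=0x3ed blk=62 s=6: L1-HIT | VC [54, 8]
  [12] addr=0x89 blk=8 s=0: VC-HIT | VC [54, 24]
  [13] addr=0x10d blk=16 s=0: MISS | VC [54, 24, 8]
  [14] addr=0x82 blk=8 s=0: VC-HIT | VC [54, 24, 16]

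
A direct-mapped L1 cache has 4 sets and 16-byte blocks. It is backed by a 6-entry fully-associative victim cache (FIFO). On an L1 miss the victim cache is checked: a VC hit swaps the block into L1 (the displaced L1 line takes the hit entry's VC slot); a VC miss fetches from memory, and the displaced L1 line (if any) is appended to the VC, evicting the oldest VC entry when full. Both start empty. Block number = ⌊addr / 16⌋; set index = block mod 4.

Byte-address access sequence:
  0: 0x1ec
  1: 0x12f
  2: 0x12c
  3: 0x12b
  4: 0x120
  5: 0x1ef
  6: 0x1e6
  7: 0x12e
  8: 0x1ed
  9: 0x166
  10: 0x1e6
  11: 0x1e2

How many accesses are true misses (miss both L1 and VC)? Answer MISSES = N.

#0 0x1ec→b30/s2 MISS; vc=[]
#1 0x12f→b18/s2 MISS; vc=[30]
#2 0x12c→b18/s2 L1-HIT; vc=[30]
#3 0x12b→b18/s2 L1-HIT; vc=[30]
#4 0x120→b18/s2 L1-HIT; vc=[30]
#5 0x1ef→b30/s2 VC-HIT; vc=[18]
#6 0x1e6→b30/s2 L1-HIT; vc=[18]
#7 0x12e→b18/s2 VC-HIT; vc=[30]
#8 0x1ed→b30/s2 VC-HIT; vc=[18]
#9 0x166→b22/s2 MISS; vc=[18,30]
#10 0x1e6→b30/s2 VC-HIT; vc=[18,22]
#11 0x1e2→b30/s2 L1-HIT; vc=[18,22]

MISSES = 3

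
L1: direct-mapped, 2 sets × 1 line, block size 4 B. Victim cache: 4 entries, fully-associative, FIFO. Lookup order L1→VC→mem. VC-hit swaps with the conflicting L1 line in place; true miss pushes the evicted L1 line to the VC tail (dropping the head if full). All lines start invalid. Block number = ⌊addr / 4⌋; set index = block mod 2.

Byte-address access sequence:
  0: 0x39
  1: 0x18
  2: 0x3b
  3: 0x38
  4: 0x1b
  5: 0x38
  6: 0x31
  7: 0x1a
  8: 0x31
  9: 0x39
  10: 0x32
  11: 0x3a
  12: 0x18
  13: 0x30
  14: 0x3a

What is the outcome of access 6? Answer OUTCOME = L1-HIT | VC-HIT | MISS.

OUTCOME = MISS

#0 0x39→b14/s0 MISS; vc=[]
#1 0x18→b6/s0 MISS; vc=[14]
#2 0x3b→b14/s0 VC-HIT; vc=[6]
#3 0x38→b14/s0 L1-HIT; vc=[6]
#4 0x1b→b6/s0 VC-HIT; vc=[14]
#5 0x38→b14/s0 VC-HIT; vc=[6]
#6 0x31→b12/s0 MISS; vc=[6,14]
#7 0x1a→b6/s0 VC-HIT; vc=[12,14]
#8 0x31→b12/s0 VC-HIT; vc=[6,14]
#9 0x39→b14/s0 VC-HIT; vc=[6,12]
#10 0x32→b12/s0 VC-HIT; vc=[6,14]
#11 0x3a→b14/s0 VC-HIT; vc=[6,12]
#12 0x18→b6/s0 VC-HIT; vc=[14,12]
#13 0x30→b12/s0 VC-HIT; vc=[14,6]
#14 0x3a→b14/s0 VC-HIT; vc=[12,6]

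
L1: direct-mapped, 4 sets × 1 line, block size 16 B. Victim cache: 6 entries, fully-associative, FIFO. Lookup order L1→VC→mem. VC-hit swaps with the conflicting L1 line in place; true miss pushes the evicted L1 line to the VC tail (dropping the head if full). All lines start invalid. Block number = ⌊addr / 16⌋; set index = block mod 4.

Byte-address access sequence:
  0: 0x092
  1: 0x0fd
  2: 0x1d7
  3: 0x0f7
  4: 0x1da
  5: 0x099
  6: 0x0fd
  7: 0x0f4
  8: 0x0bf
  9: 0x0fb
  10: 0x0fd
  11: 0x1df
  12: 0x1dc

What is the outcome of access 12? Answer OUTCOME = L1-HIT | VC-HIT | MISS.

#0 0x92→b9/s1 MISS; vc=[]
#1 0xfd→b15/s3 MISS; vc=[]
#2 0x1d7→b29/s1 MISS; vc=[9]
#3 0xf7→b15/s3 L1-HIT; vc=[9]
#4 0x1da→b29/s1 L1-HIT; vc=[9]
#5 0x99→b9/s1 VC-HIT; vc=[29]
#6 0xfd→b15/s3 L1-HIT; vc=[29]
#7 0xf4→b15/s3 L1-HIT; vc=[29]
#8 0xbf→b11/s3 MISS; vc=[29,15]
#9 0xfb→b15/s3 VC-HIT; vc=[29,11]
#10 0xfd→b15/s3 L1-HIT; vc=[29,11]
#11 0x1df→b29/s1 VC-HIT; vc=[9,11]
#12 0x1dc→b29/s1 L1-HIT; vc=[9,11]

OUTCOME = L1-HIT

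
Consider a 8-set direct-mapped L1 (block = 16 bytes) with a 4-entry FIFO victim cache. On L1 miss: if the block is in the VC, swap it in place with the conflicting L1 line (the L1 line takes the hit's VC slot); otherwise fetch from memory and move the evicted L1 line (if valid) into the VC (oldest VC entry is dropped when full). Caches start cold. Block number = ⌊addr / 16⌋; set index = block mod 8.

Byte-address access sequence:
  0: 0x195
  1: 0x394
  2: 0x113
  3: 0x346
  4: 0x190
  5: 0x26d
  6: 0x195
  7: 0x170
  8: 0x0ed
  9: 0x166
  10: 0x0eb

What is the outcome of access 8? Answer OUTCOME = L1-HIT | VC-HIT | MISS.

#0 0x195→b25/s1 MISS; vc=[]
#1 0x394→b57/s1 MISS; vc=[25]
#2 0x113→b17/s1 MISS; vc=[25,57]
#3 0x346→b52/s4 MISS; vc=[25,57]
#4 0x190→b25/s1 VC-HIT; vc=[17,57]
#5 0x26d→b38/s6 MISS; vc=[17,57]
#6 0x195→b25/s1 L1-HIT; vc=[17,57]
#7 0x170→b23/s7 MISS; vc=[17,57]
#8 0xed→b14/s6 MISS; vc=[17,57,38]
#9 0x166→b22/s6 MISS; vc=[17,57,38,14]
#10 0xeb→b14/s6 VC-HIT; vc=[17,57,38,22]

OUTCOME = MISS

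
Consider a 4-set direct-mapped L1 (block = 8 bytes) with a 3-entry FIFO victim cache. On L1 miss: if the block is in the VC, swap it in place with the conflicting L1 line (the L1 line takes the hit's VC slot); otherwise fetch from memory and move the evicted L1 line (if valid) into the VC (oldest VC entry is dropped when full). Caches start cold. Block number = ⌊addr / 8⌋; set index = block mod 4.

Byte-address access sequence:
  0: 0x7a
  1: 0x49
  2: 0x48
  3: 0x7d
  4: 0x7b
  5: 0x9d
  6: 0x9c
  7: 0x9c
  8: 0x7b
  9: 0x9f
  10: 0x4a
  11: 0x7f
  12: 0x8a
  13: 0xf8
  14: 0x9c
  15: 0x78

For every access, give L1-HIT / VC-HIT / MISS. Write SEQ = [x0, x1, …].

0: 0x7a (blk 15, set 3) → MISS  vc=[]
1: 0x49 (blk 9, set 1) → MISS  vc=[]
2: 0x48 (blk 9, set 1) → L1-HIT  vc=[]
3: 0x7d (blk 15, set 3) → L1-HIT  vc=[]
4: 0x7b (blk 15, set 3) → L1-HIT  vc=[]
5: 0x9d (blk 19, set 3) → MISS  vc=[15]
6: 0x9c (blk 19, set 3) → L1-HIT  vc=[15]
7: 0x9c (blk 19, set 3) → L1-HIT  vc=[15]
8: 0x7b (blk 15, set 3) → VC-HIT  vc=[19]
9: 0x9f (blk 19, set 3) → VC-HIT  vc=[15]
10: 0x4a (blk 9, set 1) → L1-HIT  vc=[15]
11: 0x7f (blk 15, set 3) → VC-HIT  vc=[19]
12: 0x8a (blk 17, set 1) → MISS  vc=[19, 9]
13: 0xf8 (blk 31, set 3) → MISS  vc=[19, 9, 15]
14: 0x9c (blk 19, set 3) → VC-HIT  vc=[31, 9, 15]
15: 0x78 (blk 15, set 3) → VC-HIT  vc=[31, 9, 19]

SEQ = [MISS, MISS, L1-HIT, L1-HIT, L1-HIT, MISS, L1-HIT, L1-HIT, VC-HIT, VC-HIT, L1-HIT, VC-HIT, MISS, MISS, VC-HIT, VC-HIT]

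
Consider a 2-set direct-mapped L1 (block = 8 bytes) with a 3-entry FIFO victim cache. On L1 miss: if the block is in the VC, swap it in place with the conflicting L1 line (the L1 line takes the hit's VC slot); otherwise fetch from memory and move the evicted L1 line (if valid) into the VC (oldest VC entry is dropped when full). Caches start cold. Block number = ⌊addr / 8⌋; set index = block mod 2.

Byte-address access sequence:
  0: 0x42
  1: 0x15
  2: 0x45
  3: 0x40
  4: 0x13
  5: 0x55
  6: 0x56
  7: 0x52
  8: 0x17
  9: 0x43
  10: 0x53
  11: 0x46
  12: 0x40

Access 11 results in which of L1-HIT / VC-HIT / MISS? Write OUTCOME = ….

OUTCOME = VC-HIT

0: 0x42 (blk 8, set 0) → MISS  vc=[]
1: 0x15 (blk 2, set 0) → MISS  vc=[8]
2: 0x45 (blk 8, set 0) → VC-HIT  vc=[2]
3: 0x40 (blk 8, set 0) → L1-HIT  vc=[2]
4: 0x13 (blk 2, set 0) → VC-HIT  vc=[8]
5: 0x55 (blk 10, set 0) → MISS  vc=[8, 2]
6: 0x56 (blk 10, set 0) → L1-HIT  vc=[8, 2]
7: 0x52 (blk 10, set 0) → L1-HIT  vc=[8, 2]
8: 0x17 (blk 2, set 0) → VC-HIT  vc=[8, 10]
9: 0x43 (blk 8, set 0) → VC-HIT  vc=[2, 10]
10: 0x53 (blk 10, set 0) → VC-HIT  vc=[2, 8]
11: 0x46 (blk 8, set 0) → VC-HIT  vc=[2, 10]
12: 0x40 (blk 8, set 0) → L1-HIT  vc=[2, 10]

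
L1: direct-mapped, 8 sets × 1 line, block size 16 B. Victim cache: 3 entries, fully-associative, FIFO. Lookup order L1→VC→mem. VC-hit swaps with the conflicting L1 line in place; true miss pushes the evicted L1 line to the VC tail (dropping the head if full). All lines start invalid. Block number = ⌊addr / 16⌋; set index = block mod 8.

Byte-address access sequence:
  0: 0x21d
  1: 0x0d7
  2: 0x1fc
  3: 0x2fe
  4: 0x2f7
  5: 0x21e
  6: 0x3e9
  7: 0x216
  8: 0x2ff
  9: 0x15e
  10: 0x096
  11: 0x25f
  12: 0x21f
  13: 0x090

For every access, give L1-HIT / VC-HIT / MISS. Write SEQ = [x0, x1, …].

SEQ = [MISS, MISS, MISS, MISS, L1-HIT, L1-HIT, MISS, L1-HIT, L1-HIT, MISS, MISS, MISS, VC-HIT, VC-HIT]

#0 0x21d→b33/s1 MISS; vc=[]
#1 0xd7→b13/s5 MISS; vc=[]
#2 0x1fc→b31/s7 MISS; vc=[]
#3 0x2fe→b47/s7 MISS; vc=[31]
#4 0x2f7→b47/s7 L1-HIT; vc=[31]
#5 0x21e→b33/s1 L1-HIT; vc=[31]
#6 0x3e9→b62/s6 MISS; vc=[31]
#7 0x216→b33/s1 L1-HIT; vc=[31]
#8 0x2ff→b47/s7 L1-HIT; vc=[31]
#9 0x15e→b21/s5 MISS; vc=[31,13]
#10 0x96→b9/s1 MISS; vc=[31,13,33]
#11 0x25f→b37/s5 MISS; vc=[13,33,21]
#12 0x21f→b33/s1 VC-HIT; vc=[13,9,21]
#13 0x90→b9/s1 VC-HIT; vc=[13,33,21]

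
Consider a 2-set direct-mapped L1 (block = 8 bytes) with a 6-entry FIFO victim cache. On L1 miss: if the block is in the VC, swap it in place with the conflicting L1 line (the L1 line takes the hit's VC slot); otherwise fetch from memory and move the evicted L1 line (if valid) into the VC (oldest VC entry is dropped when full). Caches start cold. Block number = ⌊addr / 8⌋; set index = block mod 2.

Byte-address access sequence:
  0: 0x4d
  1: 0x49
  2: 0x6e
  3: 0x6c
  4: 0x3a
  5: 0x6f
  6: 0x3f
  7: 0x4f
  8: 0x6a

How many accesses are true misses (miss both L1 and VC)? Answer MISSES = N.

MISSES = 3

#0 0x4d→b9/s1 MISS; vc=[]
#1 0x49→b9/s1 L1-HIT; vc=[]
#2 0x6e→b13/s1 MISS; vc=[9]
#3 0x6c→b13/s1 L1-HIT; vc=[9]
#4 0x3a→b7/s1 MISS; vc=[9,13]
#5 0x6f→b13/s1 VC-HIT; vc=[9,7]
#6 0x3f→b7/s1 VC-HIT; vc=[9,13]
#7 0x4f→b9/s1 VC-HIT; vc=[7,13]
#8 0x6a→b13/s1 VC-HIT; vc=[7,9]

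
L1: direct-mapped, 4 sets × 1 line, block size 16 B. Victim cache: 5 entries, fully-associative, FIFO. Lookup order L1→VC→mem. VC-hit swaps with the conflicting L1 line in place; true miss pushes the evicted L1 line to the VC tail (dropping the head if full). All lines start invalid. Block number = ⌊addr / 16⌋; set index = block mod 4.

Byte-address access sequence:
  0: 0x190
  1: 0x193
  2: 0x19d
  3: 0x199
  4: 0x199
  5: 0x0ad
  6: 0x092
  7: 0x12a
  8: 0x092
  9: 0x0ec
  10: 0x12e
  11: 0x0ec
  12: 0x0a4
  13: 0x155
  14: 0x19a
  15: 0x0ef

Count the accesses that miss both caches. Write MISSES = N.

#0 0x190→b25/s1 MISS; vc=[]
#1 0x193→b25/s1 L1-HIT; vc=[]
#2 0x19d→b25/s1 L1-HIT; vc=[]
#3 0x199→b25/s1 L1-HIT; vc=[]
#4 0x199→b25/s1 L1-HIT; vc=[]
#5 0xad→b10/s2 MISS; vc=[]
#6 0x92→b9/s1 MISS; vc=[25]
#7 0x12a→b18/s2 MISS; vc=[25,10]
#8 0x92→b9/s1 L1-HIT; vc=[25,10]
#9 0xec→b14/s2 MISS; vc=[25,10,18]
#10 0x12e→b18/s2 VC-HIT; vc=[25,10,14]
#11 0xec→b14/s2 VC-HIT; vc=[25,10,18]
#12 0xa4→b10/s2 VC-HIT; vc=[25,14,18]
#13 0x155→b21/s1 MISS; vc=[25,14,18,9]
#14 0x19a→b25/s1 VC-HIT; vc=[21,14,18,9]
#15 0xef→b14/s2 VC-HIT; vc=[21,10,18,9]

MISSES = 6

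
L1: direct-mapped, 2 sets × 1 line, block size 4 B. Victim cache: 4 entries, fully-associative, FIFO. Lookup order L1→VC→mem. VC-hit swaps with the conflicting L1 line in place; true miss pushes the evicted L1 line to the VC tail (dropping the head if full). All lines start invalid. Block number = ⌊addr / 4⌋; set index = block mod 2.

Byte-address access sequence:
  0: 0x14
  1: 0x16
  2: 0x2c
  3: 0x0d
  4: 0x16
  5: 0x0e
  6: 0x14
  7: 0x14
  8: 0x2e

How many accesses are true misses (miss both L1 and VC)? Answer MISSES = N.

MISSES = 3

#0 0x14→b5/s1 MISS; vc=[]
#1 0x16→b5/s1 L1-HIT; vc=[]
#2 0x2c→b11/s1 MISS; vc=[5]
#3 0xd→b3/s1 MISS; vc=[5,11]
#4 0x16→b5/s1 VC-HIT; vc=[3,11]
#5 0xe→b3/s1 VC-HIT; vc=[5,11]
#6 0x14→b5/s1 VC-HIT; vc=[3,11]
#7 0x14→b5/s1 L1-HIT; vc=[3,11]
#8 0x2e→b11/s1 VC-HIT; vc=[3,5]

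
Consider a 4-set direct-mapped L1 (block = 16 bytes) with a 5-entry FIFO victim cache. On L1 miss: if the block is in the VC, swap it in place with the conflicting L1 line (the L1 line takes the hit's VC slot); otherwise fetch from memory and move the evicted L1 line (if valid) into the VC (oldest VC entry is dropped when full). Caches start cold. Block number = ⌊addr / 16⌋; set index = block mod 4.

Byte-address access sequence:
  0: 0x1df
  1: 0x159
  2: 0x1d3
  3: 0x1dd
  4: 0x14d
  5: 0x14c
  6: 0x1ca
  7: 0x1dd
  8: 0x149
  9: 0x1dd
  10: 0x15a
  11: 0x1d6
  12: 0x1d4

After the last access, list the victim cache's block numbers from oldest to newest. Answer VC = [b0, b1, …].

VC = [21, 28]

  [0] addr=0x1df blk=29 s=1: MISS | VC []
  [1] addr=0x159 blk=21 s=1: MISS | VC [29]
  [2] addr=0x1d3 blk=29 s=1: VC-HIT | VC [21]
  [3] addr=0x1dd blk=29 s=1: L1-HIT | VC [21]
  [4] addr=0x14d blk=20 s=0: MISS | VC [21]
  [5] addr=0x14c blk=20 s=0: L1-HIT | VC [21]
  [6] addr=0x1ca blk=28 s=0: MISS | VC [21, 20]
  [7] addr=0x1dd blk=29 s=1: L1-HIT | VC [21, 20]
  [8] addr=0x149 blk=20 s=0: VC-HIT | VC [21, 28]
  [9] addr=0x1dd blk=29 s=1: L1-HIT | VC [21, 28]
  [10] addr=0x15a blk=21 s=1: VC-HIT | VC [29, 28]
  [11] addr=0x1d6 blk=29 s=1: VC-HIT | VC [21, 28]
  [12] addr=0x1d4 blk=29 s=1: L1-HIT | VC [21, 28]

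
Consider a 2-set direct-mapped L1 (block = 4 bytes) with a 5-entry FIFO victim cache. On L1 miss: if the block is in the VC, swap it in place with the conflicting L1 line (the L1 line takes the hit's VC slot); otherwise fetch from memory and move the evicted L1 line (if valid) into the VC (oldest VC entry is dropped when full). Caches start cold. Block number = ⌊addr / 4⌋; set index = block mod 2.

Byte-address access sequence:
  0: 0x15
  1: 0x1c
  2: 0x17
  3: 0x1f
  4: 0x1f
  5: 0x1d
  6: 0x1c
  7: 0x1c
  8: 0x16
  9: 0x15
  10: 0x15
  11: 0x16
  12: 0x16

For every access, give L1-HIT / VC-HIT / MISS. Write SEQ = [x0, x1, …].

  [0] addr=0x15 blk=5 s=1: MISS | VC []
  [1] addr=0x1c blk=7 s=1: MISS | VC [5]
  [2] addr=0x17 blk=5 s=1: VC-HIT | VC [7]
  [3] addr=0x1f blk=7 s=1: VC-HIT | VC [5]
  [4] addr=0x1f blk=7 s=1: L1-HIT | VC [5]
  [5] addr=0x1d blk=7 s=1: L1-HIT | VC [5]
  [6] addr=0x1c blk=7 s=1: L1-HIT | VC [5]
  [7] addr=0x1c blk=7 s=1: L1-HIT | VC [5]
  [8] addr=0x16 blk=5 s=1: VC-HIT | VC [7]
  [9] addr=0x15 blk=5 s=1: L1-HIT | VC [7]
  [10] addr=0x15 blk=5 s=1: L1-HIT | VC [7]
  [11] addr=0x16 blk=5 s=1: L1-HIT | VC [7]
  [12] addr=0x16 blk=5 s=1: L1-HIT | VC [7]

SEQ = [MISS, MISS, VC-HIT, VC-HIT, L1-HIT, L1-HIT, L1-HIT, L1-HIT, VC-HIT, L1-HIT, L1-HIT, L1-HIT, L1-HIT]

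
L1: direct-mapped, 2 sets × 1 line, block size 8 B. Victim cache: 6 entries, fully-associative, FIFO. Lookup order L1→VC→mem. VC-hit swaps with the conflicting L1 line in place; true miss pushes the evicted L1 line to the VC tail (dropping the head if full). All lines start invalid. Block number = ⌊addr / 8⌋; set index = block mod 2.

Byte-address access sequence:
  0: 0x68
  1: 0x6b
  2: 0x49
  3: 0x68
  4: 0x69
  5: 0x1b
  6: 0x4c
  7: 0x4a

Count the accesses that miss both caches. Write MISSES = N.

0: 0x68 (blk 13, set 1) → MISS  vc=[]
1: 0x6b (blk 13, set 1) → L1-HIT  vc=[]
2: 0x49 (blk 9, set 1) → MISS  vc=[13]
3: 0x68 (blk 13, set 1) → VC-HIT  vc=[9]
4: 0x69 (blk 13, set 1) → L1-HIT  vc=[9]
5: 0x1b (blk 3, set 1) → MISS  vc=[9, 13]
6: 0x4c (blk 9, set 1) → VC-HIT  vc=[3, 13]
7: 0x4a (blk 9, set 1) → L1-HIT  vc=[3, 13]

MISSES = 3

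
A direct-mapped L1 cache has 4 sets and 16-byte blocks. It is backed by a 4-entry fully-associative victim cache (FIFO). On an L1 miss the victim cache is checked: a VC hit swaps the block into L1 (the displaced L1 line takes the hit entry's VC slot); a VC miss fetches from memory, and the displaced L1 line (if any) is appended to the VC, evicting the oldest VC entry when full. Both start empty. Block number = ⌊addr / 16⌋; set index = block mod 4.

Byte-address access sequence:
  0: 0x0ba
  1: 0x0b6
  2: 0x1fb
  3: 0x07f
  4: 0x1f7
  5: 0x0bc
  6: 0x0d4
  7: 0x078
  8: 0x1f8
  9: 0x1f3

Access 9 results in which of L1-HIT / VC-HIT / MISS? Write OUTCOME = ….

OUTCOME = L1-HIT

  [0] addr=0xba blk=11 s=3: MISS | VC []
  [1] addr=0xb6 blk=11 s=3: L1-HIT | VC []
  [2] addr=0x1fb blk=31 s=3: MISS | VC [11]
  [3] addr=0x7f blk=7 s=3: MISS | VC [11, 31]
  [4] addr=0x1f7 blk=31 s=3: VC-HIT | VC [11, 7]
  [5] addr=0xbc blk=11 s=3: VC-HIT | VC [31, 7]
  [6] addr=0xd4 blk=13 s=1: MISS | VC [31, 7]
  [7] addr=0x78 blk=7 s=3: VC-HIT | VC [31, 11]
  [8] addr=0x1f8 blk=31 s=3: VC-HIT | VC [7, 11]
  [9] addr=0x1f3 blk=31 s=3: L1-HIT | VC [7, 11]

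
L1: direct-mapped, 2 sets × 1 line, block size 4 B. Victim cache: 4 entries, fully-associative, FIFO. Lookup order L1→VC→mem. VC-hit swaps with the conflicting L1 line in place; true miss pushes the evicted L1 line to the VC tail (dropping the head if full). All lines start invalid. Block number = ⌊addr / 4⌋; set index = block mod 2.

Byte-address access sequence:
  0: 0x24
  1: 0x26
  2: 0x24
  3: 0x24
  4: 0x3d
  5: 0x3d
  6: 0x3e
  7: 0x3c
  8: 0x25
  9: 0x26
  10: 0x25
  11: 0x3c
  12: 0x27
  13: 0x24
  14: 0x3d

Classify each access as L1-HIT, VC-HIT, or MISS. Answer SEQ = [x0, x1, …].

#0 0x24→b9/s1 MISS; vc=[]
#1 0x26→b9/s1 L1-HIT; vc=[]
#2 0x24→b9/s1 L1-HIT; vc=[]
#3 0x24→b9/s1 L1-HIT; vc=[]
#4 0x3d→b15/s1 MISS; vc=[9]
#5 0x3d→b15/s1 L1-HIT; vc=[9]
#6 0x3e→b15/s1 L1-HIT; vc=[9]
#7 0x3c→b15/s1 L1-HIT; vc=[9]
#8 0x25→b9/s1 VC-HIT; vc=[15]
#9 0x26→b9/s1 L1-HIT; vc=[15]
#10 0x25→b9/s1 L1-HIT; vc=[15]
#11 0x3c→b15/s1 VC-HIT; vc=[9]
#12 0x27→b9/s1 VC-HIT; vc=[15]
#13 0x24→b9/s1 L1-HIT; vc=[15]
#14 0x3d→b15/s1 VC-HIT; vc=[9]

SEQ = [MISS, L1-HIT, L1-HIT, L1-HIT, MISS, L1-HIT, L1-HIT, L1-HIT, VC-HIT, L1-HIT, L1-HIT, VC-HIT, VC-HIT, L1-HIT, VC-HIT]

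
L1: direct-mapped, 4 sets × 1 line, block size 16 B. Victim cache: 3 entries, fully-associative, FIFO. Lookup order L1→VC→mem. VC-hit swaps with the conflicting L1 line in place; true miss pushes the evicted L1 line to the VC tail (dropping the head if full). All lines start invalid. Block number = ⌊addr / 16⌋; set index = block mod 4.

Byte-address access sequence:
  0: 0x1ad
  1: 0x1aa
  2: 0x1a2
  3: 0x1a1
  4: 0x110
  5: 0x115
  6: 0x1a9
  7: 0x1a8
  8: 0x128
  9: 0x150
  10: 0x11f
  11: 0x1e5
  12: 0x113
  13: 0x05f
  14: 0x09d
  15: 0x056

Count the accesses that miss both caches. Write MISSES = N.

MISSES = 7

#0 0x1ad→b26/s2 MISS; vc=[]
#1 0x1aa→b26/s2 L1-HIT; vc=[]
#2 0x1a2→b26/s2 L1-HIT; vc=[]
#3 0x1a1→b26/s2 L1-HIT; vc=[]
#4 0x110→b17/s1 MISS; vc=[]
#5 0x115→b17/s1 L1-HIT; vc=[]
#6 0x1a9→b26/s2 L1-HIT; vc=[]
#7 0x1a8→b26/s2 L1-HIT; vc=[]
#8 0x128→b18/s2 MISS; vc=[26]
#9 0x150→b21/s1 MISS; vc=[26,17]
#10 0x11f→b17/s1 VC-HIT; vc=[26,21]
#11 0x1e5→b30/s2 MISS; vc=[26,21,18]
#12 0x113→b17/s1 L1-HIT; vc=[26,21,18]
#13 0x5f→b5/s1 MISS; vc=[21,18,17]
#14 0x9d→b9/s1 MISS; vc=[18,17,5]
#15 0x56→b5/s1 VC-HIT; vc=[18,17,9]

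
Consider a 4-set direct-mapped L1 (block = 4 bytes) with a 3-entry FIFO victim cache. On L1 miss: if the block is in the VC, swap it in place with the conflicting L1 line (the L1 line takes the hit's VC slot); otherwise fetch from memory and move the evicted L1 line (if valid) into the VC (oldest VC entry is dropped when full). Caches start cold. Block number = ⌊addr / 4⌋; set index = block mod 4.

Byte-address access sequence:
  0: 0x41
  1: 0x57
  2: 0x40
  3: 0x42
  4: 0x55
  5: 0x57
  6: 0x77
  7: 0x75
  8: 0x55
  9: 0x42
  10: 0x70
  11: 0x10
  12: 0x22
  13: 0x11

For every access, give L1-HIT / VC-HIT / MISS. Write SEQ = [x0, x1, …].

0: 0x41 (blk 16, set 0) → MISS  vc=[]
1: 0x57 (blk 21, set 1) → MISS  vc=[]
2: 0x40 (blk 16, set 0) → L1-HIT  vc=[]
3: 0x42 (blk 16, set 0) → L1-HIT  vc=[]
4: 0x55 (blk 21, set 1) → L1-HIT  vc=[]
5: 0x57 (blk 21, set 1) → L1-HIT  vc=[]
6: 0x77 (blk 29, set 1) → MISS  vc=[21]
7: 0x75 (blk 29, set 1) → L1-HIT  vc=[21]
8: 0x55 (blk 21, set 1) → VC-HIT  vc=[29]
9: 0x42 (blk 16, set 0) → L1-HIT  vc=[29]
10: 0x70 (blk 28, set 0) → MISS  vc=[29, 16]
11: 0x10 (blk 4, set 0) → MISS  vc=[29, 16, 28]
12: 0x22 (blk 8, set 0) → MISS  vc=[16, 28, 4]
13: 0x11 (blk 4, set 0) → VC-HIT  vc=[16, 28, 8]

SEQ = [MISS, MISS, L1-HIT, L1-HIT, L1-HIT, L1-HIT, MISS, L1-HIT, VC-HIT, L1-HIT, MISS, MISS, MISS, VC-HIT]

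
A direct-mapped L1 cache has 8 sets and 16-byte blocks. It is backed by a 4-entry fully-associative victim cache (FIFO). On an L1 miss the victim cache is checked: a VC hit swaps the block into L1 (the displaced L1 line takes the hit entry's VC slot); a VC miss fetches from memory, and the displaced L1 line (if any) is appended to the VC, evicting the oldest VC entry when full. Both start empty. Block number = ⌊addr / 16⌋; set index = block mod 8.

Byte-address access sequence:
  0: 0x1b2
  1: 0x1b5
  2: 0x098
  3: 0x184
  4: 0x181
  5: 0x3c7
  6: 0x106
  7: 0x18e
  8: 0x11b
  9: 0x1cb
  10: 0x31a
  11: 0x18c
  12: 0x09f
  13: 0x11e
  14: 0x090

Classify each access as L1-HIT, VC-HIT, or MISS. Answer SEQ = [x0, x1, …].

#0 0x1b2→b27/s3 MISS; vc=[]
#1 0x1b5→b27/s3 L1-HIT; vc=[]
#2 0x98→b9/s1 MISS; vc=[]
#3 0x184→b24/s0 MISS; vc=[]
#4 0x181→b24/s0 L1-HIT; vc=[]
#5 0x3c7→b60/s4 MISS; vc=[]
#6 0x106→b16/s0 MISS; vc=[24]
#7 0x18e→b24/s0 VC-HIT; vc=[16]
#8 0x11b→b17/s1 MISS; vc=[16,9]
#9 0x1cb→b28/s4 MISS; vc=[16,9,60]
#10 0x31a→b49/s1 MISS; vc=[16,9,60,17]
#11 0x18c→b24/s0 L1-HIT; vc=[16,9,60,17]
#12 0x9f→b9/s1 VC-HIT; vc=[16,49,60,17]
#13 0x11e→b17/s1 VC-HIT; vc=[16,49,60,9]
#14 0x90→b9/s1 VC-HIT; vc=[16,49,60,17]

SEQ = [MISS, L1-HIT, MISS, MISS, L1-HIT, MISS, MISS, VC-HIT, MISS, MISS, MISS, L1-HIT, VC-HIT, VC-HIT, VC-HIT]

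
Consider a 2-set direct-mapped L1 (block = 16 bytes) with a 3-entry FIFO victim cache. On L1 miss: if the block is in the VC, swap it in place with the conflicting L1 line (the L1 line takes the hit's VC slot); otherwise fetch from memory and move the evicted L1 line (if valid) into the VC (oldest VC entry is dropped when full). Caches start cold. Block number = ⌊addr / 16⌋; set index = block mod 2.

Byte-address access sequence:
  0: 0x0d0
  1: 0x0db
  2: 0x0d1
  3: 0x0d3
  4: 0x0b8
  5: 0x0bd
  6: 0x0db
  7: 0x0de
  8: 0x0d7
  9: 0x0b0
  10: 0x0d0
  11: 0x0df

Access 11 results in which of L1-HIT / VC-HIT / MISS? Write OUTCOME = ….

#0 0xd0→b13/s1 MISS; vc=[]
#1 0xdb→b13/s1 L1-HIT; vc=[]
#2 0xd1→b13/s1 L1-HIT; vc=[]
#3 0xd3→b13/s1 L1-HIT; vc=[]
#4 0xb8→b11/s1 MISS; vc=[13]
#5 0xbd→b11/s1 L1-HIT; vc=[13]
#6 0xdb→b13/s1 VC-HIT; vc=[11]
#7 0xde→b13/s1 L1-HIT; vc=[11]
#8 0xd7→b13/s1 L1-HIT; vc=[11]
#9 0xb0→b11/s1 VC-HIT; vc=[13]
#10 0xd0→b13/s1 VC-HIT; vc=[11]
#11 0xdf→b13/s1 L1-HIT; vc=[11]

OUTCOME = L1-HIT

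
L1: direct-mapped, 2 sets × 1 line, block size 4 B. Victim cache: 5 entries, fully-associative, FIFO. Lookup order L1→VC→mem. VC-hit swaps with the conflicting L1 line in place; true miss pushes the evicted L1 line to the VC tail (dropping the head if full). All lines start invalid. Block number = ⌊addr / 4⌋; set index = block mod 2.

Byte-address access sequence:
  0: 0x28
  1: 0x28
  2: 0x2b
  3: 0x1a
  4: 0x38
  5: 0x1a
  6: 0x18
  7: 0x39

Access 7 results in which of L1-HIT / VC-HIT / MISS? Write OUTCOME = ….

  [0] addr=0x28 blk=10 s=0: MISS | VC []
  [1] addr=0x28 blk=10 s=0: L1-HIT | VC []
  [2] addr=0x2b blk=10 s=0: L1-HIT | VC []
  [3] addr=0x1a blk=6 s=0: MISS | VC [10]
  [4] addr=0x38 blk=14 s=0: MISS | VC [10, 6]
  [5] addr=0x1a blk=6 s=0: VC-HIT | VC [10, 14]
  [6] addr=0x18 blk=6 s=0: L1-HIT | VC [10, 14]
  [7] addr=0x39 blk=14 s=0: VC-HIT | VC [10, 6]

OUTCOME = VC-HIT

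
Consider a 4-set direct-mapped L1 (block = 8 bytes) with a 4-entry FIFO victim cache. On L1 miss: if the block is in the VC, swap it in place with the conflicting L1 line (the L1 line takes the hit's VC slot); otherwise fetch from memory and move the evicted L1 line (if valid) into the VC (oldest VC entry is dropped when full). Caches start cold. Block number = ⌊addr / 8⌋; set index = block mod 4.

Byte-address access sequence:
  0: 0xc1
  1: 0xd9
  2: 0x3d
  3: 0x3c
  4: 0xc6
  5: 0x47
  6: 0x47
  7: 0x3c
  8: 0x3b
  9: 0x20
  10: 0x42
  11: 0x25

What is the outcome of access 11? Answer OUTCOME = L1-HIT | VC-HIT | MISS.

OUTCOME = VC-HIT

#0 0xc1→b24/s0 MISS; vc=[]
#1 0xd9→b27/s3 MISS; vc=[]
#2 0x3d→b7/s3 MISS; vc=[27]
#3 0x3c→b7/s3 L1-HIT; vc=[27]
#4 0xc6→b24/s0 L1-HIT; vc=[27]
#5 0x47→b8/s0 MISS; vc=[27,24]
#6 0x47→b8/s0 L1-HIT; vc=[27,24]
#7 0x3c→b7/s3 L1-HIT; vc=[27,24]
#8 0x3b→b7/s3 L1-HIT; vc=[27,24]
#9 0x20→b4/s0 MISS; vc=[27,24,8]
#10 0x42→b8/s0 VC-HIT; vc=[27,24,4]
#11 0x25→b4/s0 VC-HIT; vc=[27,24,8]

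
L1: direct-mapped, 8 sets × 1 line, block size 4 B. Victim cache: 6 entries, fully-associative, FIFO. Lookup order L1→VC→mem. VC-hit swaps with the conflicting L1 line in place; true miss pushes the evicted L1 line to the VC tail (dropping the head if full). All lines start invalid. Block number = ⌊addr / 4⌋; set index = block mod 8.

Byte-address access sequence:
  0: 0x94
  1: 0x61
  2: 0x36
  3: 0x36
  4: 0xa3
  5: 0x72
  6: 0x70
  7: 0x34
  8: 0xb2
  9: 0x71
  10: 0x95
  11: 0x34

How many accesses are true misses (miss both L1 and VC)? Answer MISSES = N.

#0 0x94→b37/s5 MISS; vc=[]
#1 0x61→b24/s0 MISS; vc=[]
#2 0x36→b13/s5 MISS; vc=[37]
#3 0x36→b13/s5 L1-HIT; vc=[37]
#4 0xa3→b40/s0 MISS; vc=[37,24]
#5 0x72→b28/s4 MISS; vc=[37,24]
#6 0x70→b28/s4 L1-HIT; vc=[37,24]
#7 0x34→b13/s5 L1-HIT; vc=[37,24]
#8 0xb2→b44/s4 MISS; vc=[37,24,28]
#9 0x71→b28/s4 VC-HIT; vc=[37,24,44]
#10 0x95→b37/s5 VC-HIT; vc=[13,24,44]
#11 0x34→b13/s5 VC-HIT; vc=[37,24,44]

MISSES = 6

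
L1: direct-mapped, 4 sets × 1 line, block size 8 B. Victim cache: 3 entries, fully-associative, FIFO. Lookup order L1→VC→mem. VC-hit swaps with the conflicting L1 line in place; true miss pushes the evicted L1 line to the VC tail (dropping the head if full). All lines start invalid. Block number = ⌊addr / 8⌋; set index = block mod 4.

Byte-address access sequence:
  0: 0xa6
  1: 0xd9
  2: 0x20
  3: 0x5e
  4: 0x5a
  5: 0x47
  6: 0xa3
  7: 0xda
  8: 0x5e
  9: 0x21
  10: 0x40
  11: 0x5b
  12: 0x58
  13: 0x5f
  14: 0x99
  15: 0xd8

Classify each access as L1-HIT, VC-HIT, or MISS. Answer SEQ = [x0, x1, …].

SEQ = [MISS, MISS, MISS, MISS, L1-HIT, MISS, VC-HIT, VC-HIT, VC-HIT, VC-HIT, VC-HIT, L1-HIT, L1-HIT, L1-HIT, MISS, VC-HIT]

  [0] addr=0xa6 blk=20 s=0: MISS | VC []
  [1] addr=0xd9 blk=27 s=3: MISS | VC []
  [2] addr=0x20 blk=4 s=0: MISS | VC [20]
  [3] addr=0x5e blk=11 s=3: MISS | VC [20, 27]
  [4] addr=0x5a blk=11 s=3: L1-HIT | VC [20, 27]
  [5] addr=0x47 blk=8 s=0: MISS | VC [20, 27, 4]
  [6] addr=0xa3 blk=20 s=0: VC-HIT | VC [8, 27, 4]
  [7] addr=0xda blk=27 s=3: VC-HIT | VC [8, 11, 4]
  [8] addr=0x5e blk=11 s=3: VC-HIT | VC [8, 27, 4]
  [9] addr=0x21 blk=4 s=0: VC-HIT | VC [8, 27, 20]
  [10] addr=0x40 blk=8 s=0: VC-HIT | VC [4, 27, 20]
  [11] addr=0x5b blk=11 s=3: L1-HIT | VC [4, 27, 20]
  [12] addr=0x58 blk=11 s=3: L1-HIT | VC [4, 27, 20]
  [13] addr=0x5f blk=11 s=3: L1-HIT | VC [4, 27, 20]
  [14] addr=0x99 blk=19 s=3: MISS | VC [27, 20, 11]
  [15] addr=0xd8 blk=27 s=3: VC-HIT | VC [19, 20, 11]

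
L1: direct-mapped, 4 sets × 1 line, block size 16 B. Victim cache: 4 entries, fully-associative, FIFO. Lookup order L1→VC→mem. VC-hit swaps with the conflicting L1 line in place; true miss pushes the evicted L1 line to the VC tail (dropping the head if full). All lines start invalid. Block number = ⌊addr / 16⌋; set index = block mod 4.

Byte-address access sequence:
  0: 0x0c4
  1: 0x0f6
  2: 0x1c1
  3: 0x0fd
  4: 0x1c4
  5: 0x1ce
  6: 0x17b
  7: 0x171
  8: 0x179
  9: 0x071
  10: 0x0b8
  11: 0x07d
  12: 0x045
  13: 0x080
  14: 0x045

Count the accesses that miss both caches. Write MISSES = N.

#0 0xc4→b12/s0 MISS; vc=[]
#1 0xf6→b15/s3 MISS; vc=[]
#2 0x1c1→b28/s0 MISS; vc=[12]
#3 0xfd→b15/s3 L1-HIT; vc=[12]
#4 0x1c4→b28/s0 L1-HIT; vc=[12]
#5 0x1ce→b28/s0 L1-HIT; vc=[12]
#6 0x17b→b23/s3 MISS; vc=[12,15]
#7 0x171→b23/s3 L1-HIT; vc=[12,15]
#8 0x179→b23/s3 L1-HIT; vc=[12,15]
#9 0x71→b7/s3 MISS; vc=[12,15,23]
#10 0xb8→b11/s3 MISS; vc=[12,15,23,7]
#11 0x7d→b7/s3 VC-HIT; vc=[12,15,23,11]
#12 0x45→b4/s0 MISS; vc=[15,23,11,28]
#13 0x80→b8/s0 MISS; vc=[23,11,28,4]
#14 0x45→b4/s0 VC-HIT; vc=[23,11,28,8]

MISSES = 8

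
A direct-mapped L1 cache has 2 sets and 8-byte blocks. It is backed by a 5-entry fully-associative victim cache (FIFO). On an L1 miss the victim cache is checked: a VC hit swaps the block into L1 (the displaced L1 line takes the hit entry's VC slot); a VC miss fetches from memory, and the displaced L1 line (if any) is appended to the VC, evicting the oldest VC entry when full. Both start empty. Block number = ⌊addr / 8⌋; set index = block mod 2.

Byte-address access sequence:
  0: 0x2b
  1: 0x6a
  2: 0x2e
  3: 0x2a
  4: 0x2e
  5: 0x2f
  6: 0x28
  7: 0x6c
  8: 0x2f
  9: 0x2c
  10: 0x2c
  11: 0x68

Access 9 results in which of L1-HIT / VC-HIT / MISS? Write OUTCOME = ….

0: 0x2b (blk 5, set 1) → MISS  vc=[]
1: 0x6a (blk 13, set 1) → MISS  vc=[5]
2: 0x2e (blk 5, set 1) → VC-HIT  vc=[13]
3: 0x2a (blk 5, set 1) → L1-HIT  vc=[13]
4: 0x2e (blk 5, set 1) → L1-HIT  vc=[13]
5: 0x2f (blk 5, set 1) → L1-HIT  vc=[13]
6: 0x28 (blk 5, set 1) → L1-HIT  vc=[13]
7: 0x6c (blk 13, set 1) → VC-HIT  vc=[5]
8: 0x2f (blk 5, set 1) → VC-HIT  vc=[13]
9: 0x2c (blk 5, set 1) → L1-HIT  vc=[13]
10: 0x2c (blk 5, set 1) → L1-HIT  vc=[13]
11: 0x68 (blk 13, set 1) → VC-HIT  vc=[5]

OUTCOME = L1-HIT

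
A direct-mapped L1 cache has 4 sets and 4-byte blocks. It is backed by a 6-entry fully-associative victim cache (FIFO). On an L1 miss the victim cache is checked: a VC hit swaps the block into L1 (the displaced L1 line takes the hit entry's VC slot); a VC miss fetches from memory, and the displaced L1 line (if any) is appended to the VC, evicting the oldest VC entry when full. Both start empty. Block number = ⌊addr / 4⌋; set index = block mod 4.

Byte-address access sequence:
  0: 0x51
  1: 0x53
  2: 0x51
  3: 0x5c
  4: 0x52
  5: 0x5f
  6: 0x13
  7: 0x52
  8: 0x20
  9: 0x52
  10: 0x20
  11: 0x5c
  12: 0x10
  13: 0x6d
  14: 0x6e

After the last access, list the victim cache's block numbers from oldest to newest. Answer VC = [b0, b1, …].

#0 0x51→b20/s0 MISS; vc=[]
#1 0x53→b20/s0 L1-HIT; vc=[]
#2 0x51→b20/s0 L1-HIT; vc=[]
#3 0x5c→b23/s3 MISS; vc=[]
#4 0x52→b20/s0 L1-HIT; vc=[]
#5 0x5f→b23/s3 L1-HIT; vc=[]
#6 0x13→b4/s0 MISS; vc=[20]
#7 0x52→b20/s0 VC-HIT; vc=[4]
#8 0x20→b8/s0 MISS; vc=[4,20]
#9 0x52→b20/s0 VC-HIT; vc=[4,8]
#10 0x20→b8/s0 VC-HIT; vc=[4,20]
#11 0x5c→b23/s3 L1-HIT; vc=[4,20]
#12 0x10→b4/s0 VC-HIT; vc=[8,20]
#13 0x6d→b27/s3 MISS; vc=[8,20,23]
#14 0x6e→b27/s3 L1-HIT; vc=[8,20,23]

VC = [8, 20, 23]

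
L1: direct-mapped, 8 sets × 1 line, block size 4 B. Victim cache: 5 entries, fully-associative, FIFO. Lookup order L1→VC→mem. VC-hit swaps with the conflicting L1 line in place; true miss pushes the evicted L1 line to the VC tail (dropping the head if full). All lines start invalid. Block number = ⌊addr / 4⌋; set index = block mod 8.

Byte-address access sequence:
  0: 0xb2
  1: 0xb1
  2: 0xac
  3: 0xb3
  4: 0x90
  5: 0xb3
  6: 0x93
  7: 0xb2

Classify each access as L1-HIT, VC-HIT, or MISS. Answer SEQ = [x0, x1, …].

SEQ = [MISS, L1-HIT, MISS, L1-HIT, MISS, VC-HIT, VC-HIT, VC-HIT]

0: 0xb2 (blk 44, set 4) → MISS  vc=[]
1: 0xb1 (blk 44, set 4) → L1-HIT  vc=[]
2: 0xac (blk 43, set 3) → MISS  vc=[]
3: 0xb3 (blk 44, set 4) → L1-HIT  vc=[]
4: 0x90 (blk 36, set 4) → MISS  vc=[44]
5: 0xb3 (blk 44, set 4) → VC-HIT  vc=[36]
6: 0x93 (blk 36, set 4) → VC-HIT  vc=[44]
7: 0xb2 (blk 44, set 4) → VC-HIT  vc=[36]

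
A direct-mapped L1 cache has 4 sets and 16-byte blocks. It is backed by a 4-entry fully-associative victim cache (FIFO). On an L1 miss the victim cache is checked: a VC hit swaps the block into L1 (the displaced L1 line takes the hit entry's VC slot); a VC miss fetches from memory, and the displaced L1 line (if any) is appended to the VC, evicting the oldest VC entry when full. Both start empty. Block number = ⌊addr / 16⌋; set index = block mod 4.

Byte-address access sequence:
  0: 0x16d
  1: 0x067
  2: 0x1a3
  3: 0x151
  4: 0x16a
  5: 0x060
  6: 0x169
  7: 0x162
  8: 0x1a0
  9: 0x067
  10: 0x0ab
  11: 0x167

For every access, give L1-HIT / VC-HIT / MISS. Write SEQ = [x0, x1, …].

SEQ = [MISS, MISS, MISS, MISS, VC-HIT, VC-HIT, VC-HIT, L1-HIT, VC-HIT, VC-HIT, MISS, VC-HIT]

#0 0x16d→b22/s2 MISS; vc=[]
#1 0x67→b6/s2 MISS; vc=[22]
#2 0x1a3→b26/s2 MISS; vc=[22,6]
#3 0x151→b21/s1 MISS; vc=[22,6]
#4 0x16a→b22/s2 VC-HIT; vc=[26,6]
#5 0x60→b6/s2 VC-HIT; vc=[26,22]
#6 0x169→b22/s2 VC-HIT; vc=[26,6]
#7 0x162→b22/s2 L1-HIT; vc=[26,6]
#8 0x1a0→b26/s2 VC-HIT; vc=[22,6]
#9 0x67→b6/s2 VC-HIT; vc=[22,26]
#10 0xab→b10/s2 MISS; vc=[22,26,6]
#11 0x167→b22/s2 VC-HIT; vc=[10,26,6]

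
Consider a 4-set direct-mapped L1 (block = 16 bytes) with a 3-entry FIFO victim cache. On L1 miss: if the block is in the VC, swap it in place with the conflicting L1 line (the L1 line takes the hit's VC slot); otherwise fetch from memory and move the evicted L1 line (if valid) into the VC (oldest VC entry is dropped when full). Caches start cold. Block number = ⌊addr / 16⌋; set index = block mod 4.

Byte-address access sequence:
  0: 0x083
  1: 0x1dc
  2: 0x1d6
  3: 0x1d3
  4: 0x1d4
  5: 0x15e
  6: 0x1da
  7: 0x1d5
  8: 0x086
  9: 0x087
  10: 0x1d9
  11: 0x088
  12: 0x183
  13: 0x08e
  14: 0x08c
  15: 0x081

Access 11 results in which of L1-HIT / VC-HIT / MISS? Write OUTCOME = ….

OUTCOME = L1-HIT

#0 0x83→b8/s0 MISS; vc=[]
#1 0x1dc→b29/s1 MISS; vc=[]
#2 0x1d6→b29/s1 L1-HIT; vc=[]
#3 0x1d3→b29/s1 L1-HIT; vc=[]
#4 0x1d4→b29/s1 L1-HIT; vc=[]
#5 0x15e→b21/s1 MISS; vc=[29]
#6 0x1da→b29/s1 VC-HIT; vc=[21]
#7 0x1d5→b29/s1 L1-HIT; vc=[21]
#8 0x86→b8/s0 L1-HIT; vc=[21]
#9 0x87→b8/s0 L1-HIT; vc=[21]
#10 0x1d9→b29/s1 L1-HIT; vc=[21]
#11 0x88→b8/s0 L1-HIT; vc=[21]
#12 0x183→b24/s0 MISS; vc=[21,8]
#13 0x8e→b8/s0 VC-HIT; vc=[21,24]
#14 0x8c→b8/s0 L1-HIT; vc=[21,24]
#15 0x81→b8/s0 L1-HIT; vc=[21,24]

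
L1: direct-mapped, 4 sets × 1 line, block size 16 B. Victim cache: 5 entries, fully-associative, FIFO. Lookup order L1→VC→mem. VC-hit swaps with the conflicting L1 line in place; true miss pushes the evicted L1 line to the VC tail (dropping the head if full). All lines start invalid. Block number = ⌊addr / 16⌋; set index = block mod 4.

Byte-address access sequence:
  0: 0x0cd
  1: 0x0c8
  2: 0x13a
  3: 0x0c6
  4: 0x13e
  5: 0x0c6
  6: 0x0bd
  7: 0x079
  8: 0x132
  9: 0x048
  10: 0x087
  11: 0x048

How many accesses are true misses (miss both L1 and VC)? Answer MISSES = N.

0: 0xcd (blk 12, set 0) → MISS  vc=[]
1: 0xc8 (blk 12, set 0) → L1-HIT  vc=[]
2: 0x13a (blk 19, set 3) → MISS  vc=[]
3: 0xc6 (blk 12, set 0) → L1-HIT  vc=[]
4: 0x13e (blk 19, set 3) → L1-HIT  vc=[]
5: 0xc6 (blk 12, set 0) → L1-HIT  vc=[]
6: 0xbd (blk 11, set 3) → MISS  vc=[19]
7: 0x79 (blk 7, set 3) → MISS  vc=[19, 11]
8: 0x132 (blk 19, set 3) → VC-HIT  vc=[7, 11]
9: 0x48 (blk 4, set 0) → MISS  vc=[7, 11, 12]
10: 0x87 (blk 8, set 0) → MISS  vc=[7, 11, 12, 4]
11: 0x48 (blk 4, set 0) → VC-HIT  vc=[7, 11, 12, 8]

MISSES = 6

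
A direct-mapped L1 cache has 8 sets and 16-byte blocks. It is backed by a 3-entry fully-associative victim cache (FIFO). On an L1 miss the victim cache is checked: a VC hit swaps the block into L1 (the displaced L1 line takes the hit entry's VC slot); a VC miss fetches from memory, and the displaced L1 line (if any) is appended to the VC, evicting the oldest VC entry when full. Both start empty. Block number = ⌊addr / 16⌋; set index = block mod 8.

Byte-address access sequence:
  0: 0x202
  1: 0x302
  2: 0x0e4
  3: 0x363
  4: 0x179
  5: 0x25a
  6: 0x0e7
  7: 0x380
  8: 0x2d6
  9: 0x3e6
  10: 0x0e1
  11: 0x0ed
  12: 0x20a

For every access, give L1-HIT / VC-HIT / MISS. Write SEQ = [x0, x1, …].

SEQ = [MISS, MISS, MISS, MISS, MISS, MISS, VC-HIT, MISS, MISS, MISS, VC-HIT, L1-HIT, MISS]

  [0] addr=0x202 blk=32 s=0: MISS | VC []
  [1] addr=0x302 blk=48 s=0: MISS | VC [32]
  [2] addr=0xe4 blk=14 s=6: MISS | VC [32]
  [3] addr=0x363 blk=54 s=6: MISS | VC [32, 14]
  [4] addr=0x179 blk=23 s=7: MISS | VC [32, 14]
  [5] addr=0x25a blk=37 s=5: MISS | VC [32, 14]
  [6] addr=0xe7 blk=14 s=6: VC-HIT | VC [32, 54]
  [7] addr=0x380 blk=56 s=0: MISS | VC [32, 54, 48]
  [8] addr=0x2d6 blk=45 s=5: MISS | VC [54, 48, 37]
  [9] addr=0x3e6 blk=62 s=6: MISS | VC [48, 37, 14]
  [10] addr=0xe1 blk=14 s=6: VC-HIT | VC [48, 37, 62]
  [11] addr=0xed blk=14 s=6: L1-HIT | VC [48, 37, 62]
  [12] addr=0x20a blk=32 s=0: MISS | VC [37, 62, 56]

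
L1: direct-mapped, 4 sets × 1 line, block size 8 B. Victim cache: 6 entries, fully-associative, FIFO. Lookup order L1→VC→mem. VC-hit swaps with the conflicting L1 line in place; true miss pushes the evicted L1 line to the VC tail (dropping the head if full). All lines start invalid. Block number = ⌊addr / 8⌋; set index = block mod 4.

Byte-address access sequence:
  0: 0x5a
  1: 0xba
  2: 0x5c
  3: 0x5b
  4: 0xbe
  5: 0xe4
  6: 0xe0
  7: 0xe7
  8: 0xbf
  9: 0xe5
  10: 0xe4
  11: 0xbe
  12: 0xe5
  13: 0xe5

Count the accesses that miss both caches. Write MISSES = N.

MISSES = 3

0: 0x5a (blk 11, set 3) → MISS  vc=[]
1: 0xba (blk 23, set 3) → MISS  vc=[11]
2: 0x5c (blk 11, set 3) → VC-HIT  vc=[23]
3: 0x5b (blk 11, set 3) → L1-HIT  vc=[23]
4: 0xbe (blk 23, set 3) → VC-HIT  vc=[11]
5: 0xe4 (blk 28, set 0) → MISS  vc=[11]
6: 0xe0 (blk 28, set 0) → L1-HIT  vc=[11]
7: 0xe7 (blk 28, set 0) → L1-HIT  vc=[11]
8: 0xbf (blk 23, set 3) → L1-HIT  vc=[11]
9: 0xe5 (blk 28, set 0) → L1-HIT  vc=[11]
10: 0xe4 (blk 28, set 0) → L1-HIT  vc=[11]
11: 0xbe (blk 23, set 3) → L1-HIT  vc=[11]
12: 0xe5 (blk 28, set 0) → L1-HIT  vc=[11]
13: 0xe5 (blk 28, set 0) → L1-HIT  vc=[11]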